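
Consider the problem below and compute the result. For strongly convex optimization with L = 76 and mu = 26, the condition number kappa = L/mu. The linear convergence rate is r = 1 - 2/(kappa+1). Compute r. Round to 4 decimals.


Step 1: Compute the condition number.
kappa = L/mu = 76/26 = 2.9231
Step 2: Compute the convergence rate.
r = 1 - 2/(kappa + 1) = 1 - 2*mu/(L + mu) = (L - mu)/(L + mu) = 50/102 = 0.4902


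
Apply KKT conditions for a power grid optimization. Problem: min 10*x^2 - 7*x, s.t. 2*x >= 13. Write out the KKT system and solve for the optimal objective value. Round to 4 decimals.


Step 1: Try lambda = 0 (constraint inactive).
x_unc = 7/(2*10) = 0.35
Check: 2*0.35 = 0.7 < 13 -- violated!
Step 2: Constraint must be active: 2*x = 13
x* = 13/2 = 6.5
lambda = (2*10*6.5 - 7)/2 = 61.5
Step 3: Compute optimal value.
f(x*) = 10*6.5^2 - 7*6.5 = 377.0


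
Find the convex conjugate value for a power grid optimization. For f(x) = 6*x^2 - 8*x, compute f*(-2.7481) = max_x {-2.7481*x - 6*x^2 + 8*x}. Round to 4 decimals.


f*(y) = sup_x {y*x - a*x^2 - b*x} = sup_x {(y-b)*x - a*x^2}
FOC: (y - b) - 2a*x = 0 => x* = (y - b)/(2a)
x* = (-2.7481 + 8)/(2*6) = 0.4377
f*(-2.7481) = (y-b)^2/(4a) = (-2.7481 + 8)^2/(4*6)
= 27.5825/24 = 1.1493


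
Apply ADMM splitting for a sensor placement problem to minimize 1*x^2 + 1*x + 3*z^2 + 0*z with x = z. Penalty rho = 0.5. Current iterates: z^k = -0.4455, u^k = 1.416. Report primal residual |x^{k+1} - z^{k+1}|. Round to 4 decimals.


ADMM iteration with rho = 0.5, z^k = -0.4455, u^k = 1.416
Step 1: x-update.
Minimize 1*x^2 + 1*x + (0.5/2)*(x + 0.4455 + 1.416)^2
FOC: (2*1 + 0.5)*x = -1 + 0.5*(-0.4455 - 1.416)
x^{k+1} = -0.7723
Step 2: z-update.
Minimize 3*z^2 + 0*z + (0.5/2)*(-0.7723 - z + 1.416)^2
FOC: (2*3 + 0.5)*z = 0 + 0.5*(-0.7723 + 1.416)
z^{k+1} = 0.0495
Step 3: u-update.
u^{k+1} = 1.416 - 0.7723 - 0.0495 = 0.5942
Step 4: Primal residual = |-0.7723 - 0.0495| = 0.8218


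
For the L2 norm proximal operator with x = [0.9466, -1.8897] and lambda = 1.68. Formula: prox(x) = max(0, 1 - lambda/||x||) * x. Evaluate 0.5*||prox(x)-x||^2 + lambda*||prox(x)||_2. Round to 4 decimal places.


Step 1: Compute ||x||.
||x|| = 2.1135
Step 2: Compute scaling factor.
scale = max(0, 1 - 1.68/2.1135) = 0.2051
Step 3: prox(x) = [0.1942, -0.3876]
||prox(x)|| = 0.4335
Step 4: Proximal objective.
0.5*||prox-x||^2 = 1.4112
lambda*||prox|| = 0.7283
Total = 2.1395


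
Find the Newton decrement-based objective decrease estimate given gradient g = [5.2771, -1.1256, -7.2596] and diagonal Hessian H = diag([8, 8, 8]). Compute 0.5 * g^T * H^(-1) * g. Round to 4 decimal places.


Step 1: H is diagonal, so H^(-1) * g = [0.6596, -0.1407, -0.9075].
Step 2: g^T H^(-1) g = sum_i g_i^2 / H_ii
  = (5.2771)^2/8 + (-1.1256)^2/8 + (-7.2596)^2/8
  = 3.481 + 0.1584 + 6.5877 = 10.2271
Step 3: Objective decrease = 0.5 * g^T H^(-1) g = 5.1135


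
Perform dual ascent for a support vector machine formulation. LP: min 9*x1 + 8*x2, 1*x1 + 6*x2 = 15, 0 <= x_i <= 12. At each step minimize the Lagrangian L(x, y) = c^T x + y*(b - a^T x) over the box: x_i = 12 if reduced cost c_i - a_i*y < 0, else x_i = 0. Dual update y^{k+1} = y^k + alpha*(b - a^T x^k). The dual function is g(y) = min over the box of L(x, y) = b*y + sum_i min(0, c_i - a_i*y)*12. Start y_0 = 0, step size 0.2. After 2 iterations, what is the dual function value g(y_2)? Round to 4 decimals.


Dual ascent for LP: min 9*x1 + 8*x2, 1*x1 + 6*x2 = 15, 0 <= x_i <= 12
Step 1: y^k = 0.0, reduced costs: (9.0, 8.0)
  x^k = (0.0, 0.0), subgradient = b - a^T x = 15.0
  y^{k+1} = 0.0 + 0.2*15.0 = 3.0
Step 2: y^k = 3.0, reduced costs: (6.0, -10.0)
  x^k = (0.0, 12.0), subgradient = b - a^T x = -57.0
  y^{k+1} = 3.0 + 0.2*-57.0 = -8.4
Dual objective at y_2 = -8.4: reduced costs (17.4, 58.4), box minimizer x = (0.0, 0.0)
g(y_2) = b*y + (c1 - a1*y)*x1 + (c2 - a2*y)*x2 = 15*(-8.4) + 17.4*0.0 + 58.4*0.0 = -126.0 + 0.0 + 0.0 = -126.0


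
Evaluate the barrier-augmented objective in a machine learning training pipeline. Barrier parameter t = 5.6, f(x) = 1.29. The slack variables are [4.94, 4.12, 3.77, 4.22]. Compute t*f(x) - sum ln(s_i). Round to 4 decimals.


Step 1: Compute log-barrier.
ln values: [1.5974, 1.4159, 1.3271, 1.4398]
phi = -(1.5974 + 1.4159 + 1.3271 + 1.4398) = -5.7801
Step 2: Compute augmented objective.
t*f(x) = 5.6*1.29 = 7.224
Total = 7.224 - 5.7801 = 1.4439


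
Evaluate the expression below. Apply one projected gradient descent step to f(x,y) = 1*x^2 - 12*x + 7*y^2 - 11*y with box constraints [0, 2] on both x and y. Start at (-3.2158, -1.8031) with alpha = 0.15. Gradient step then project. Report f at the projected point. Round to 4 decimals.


Step 1: Compute gradient at (-3.2158, -1.8031).
grad_x = 2*1*-3.2158 - 12 = -18.4316
grad_y = 2*7*-1.8031 - 11 = -36.2434
Step 2: Gradient step.
x_raw = -3.2158 - 0.15*-18.4316 = -0.4511
y_raw = -1.8031 - 0.15*-36.2434 = 3.6334
Step 3: Project onto [0, 2].
x_proj = clip(-0.4511) = 0.0
y_proj = clip(3.6334) = 2.0
Step 4: Evaluate f.
f(0.0, 2.0) = 6.0


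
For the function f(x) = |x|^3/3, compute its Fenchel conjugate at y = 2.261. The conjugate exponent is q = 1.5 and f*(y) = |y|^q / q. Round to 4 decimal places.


The conjugate exponent q satisfies 1/p + 1/q = 1.
p = 3, so q = 3/(3 - 1) = 1.5
|y|^q = 2.261^1.5 = 3.3998
f*(2.261) = 3.3998 / 1.5 = 2.2665


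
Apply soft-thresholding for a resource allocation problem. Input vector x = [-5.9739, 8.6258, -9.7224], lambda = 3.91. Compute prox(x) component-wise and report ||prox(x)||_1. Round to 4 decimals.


Soft-thresholding with lambda = 3.91:
prox(-5.9739) = sign(-5.9739)*max(|-5.9739| - 3.91, 0) = -2.0639
prox(8.6258) = sign(8.6258)*max(|8.6258| - 3.91, 0) = 4.7158
prox(-9.7224) = sign(-9.7224)*max(|-9.7224| - 3.91, 0) = -5.8124
prox(x) = [-2.0639, 4.7158, -5.8124]
||prox(x)||_1 = 2.0639 + 4.7158 + 5.8124 = 12.5921


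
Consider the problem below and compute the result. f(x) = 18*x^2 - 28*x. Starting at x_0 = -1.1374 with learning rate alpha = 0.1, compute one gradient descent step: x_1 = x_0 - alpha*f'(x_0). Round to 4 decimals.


We compute the gradient at x_0 and apply the update.
f'(x) = 36*x - 28
f'(-1.1374) = 36*-1.1374 - 28 = -68.9464
x_1 = -1.1374 - 0.1*-68.9464 = 5.7572


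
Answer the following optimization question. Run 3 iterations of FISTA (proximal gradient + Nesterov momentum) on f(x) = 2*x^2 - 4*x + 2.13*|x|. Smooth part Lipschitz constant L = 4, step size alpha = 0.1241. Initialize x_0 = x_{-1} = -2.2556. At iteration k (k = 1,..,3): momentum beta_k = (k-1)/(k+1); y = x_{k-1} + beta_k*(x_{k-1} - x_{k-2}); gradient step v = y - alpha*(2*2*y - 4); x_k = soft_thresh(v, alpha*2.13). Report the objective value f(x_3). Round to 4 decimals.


FISTA on f(x) = 2*x^2 - 4*x + 2.13*|x|
L = 4, alpha = 0.1241
Iteration 1: beta = 0.0, y = -2.2556 + 0.0*(-2.2556 + 2.2556) = -2.2556
  grad(y) = -13.0224, v = y - alpha*grad = -0.6395
  prox(v) = soft_thresh(-0.6395, 0.2643) = -0.3752
Iteration 2: beta = 0.3333, y = -0.3752 + 0.3333*(-0.3752 + 2.2556) = 0.2516
  grad(y) = -2.9935, v = y - alpha*grad = 0.6231
  prox(v) = soft_thresh(0.6231, 0.2643) = 0.3588
Iteration 3: beta = 0.5, y = 0.3588 + 0.5*(0.3588 + 0.3752) = 0.7258
  grad(y) = -1.0969, v = y - alpha*grad = 0.8619
  prox(v) = soft_thresh(0.8619, 0.2643) = 0.5976
f(x_3) = 2*0.5976^2 - 4*0.5976 + 2.13*|0.5976| = -0.4033


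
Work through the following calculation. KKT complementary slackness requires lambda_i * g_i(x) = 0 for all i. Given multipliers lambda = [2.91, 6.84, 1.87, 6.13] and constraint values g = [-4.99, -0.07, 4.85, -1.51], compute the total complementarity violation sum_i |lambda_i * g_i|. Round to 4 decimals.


KKT complementary slackness check:
lambda_1 * g_1 = 2.91 * -4.99 = -14.5209
lambda_2 * g_2 = 6.84 * -0.07 = -0.4788
lambda_3 * g_3 = 1.87 * 4.85 = 9.0695
lambda_4 * g_4 = 6.13 * -1.51 = -9.2563
Total violation = 14.5209 + 0.4788 + 9.0695 + 9.2563 = 33.3255


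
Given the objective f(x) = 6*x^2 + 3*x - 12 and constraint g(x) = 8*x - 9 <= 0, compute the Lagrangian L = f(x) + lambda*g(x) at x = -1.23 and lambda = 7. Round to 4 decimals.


Step 1: Evaluate f(x).
f(-1.23) = 6*(-1.23)^2 + 3*(-1.23) - 12 = -6.6126
Step 2: Evaluate g(x).
g(-1.23) = 8*-1.23 - 9 = -18.84
Step 3: Compute Lagrangian.
L = -6.6126 + 7*-18.84 = -138.4926


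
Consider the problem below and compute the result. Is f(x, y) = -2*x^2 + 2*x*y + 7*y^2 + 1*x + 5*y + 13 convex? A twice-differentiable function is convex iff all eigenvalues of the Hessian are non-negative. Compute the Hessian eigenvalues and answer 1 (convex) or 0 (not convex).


The Hessian of f(x,y) = -2*x^2 + 2*x*y + 7*y^2 + 1*x + 5*y + 13 is:
H = [[-4, 2], [2, 14]]
Trace = -4 + 14 = 10
Determinant = -4*14 - (2)^2 = -60
Discriminant = (10)^2 - 4*-60 = 340.0
Eigenvalues: lambda_1 = -4.2195, lambda_2 = 14.2195
The function is not convex.

0


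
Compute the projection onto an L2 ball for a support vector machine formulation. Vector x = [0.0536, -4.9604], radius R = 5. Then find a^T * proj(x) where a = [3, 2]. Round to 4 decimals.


Step 1: Compute ||x|| (intermediates to 6 decimals).
||x|| = sqrt(0.0536^2 + (-4.9604)^2) = 4.96069
Step 2: Project.
Since ||x|| <= R, proj = x (no scaling needed).
proj(x) = [0.0536, -4.9604]
Step 3: Dot product.
a^T * proj(x) = 3*0.0536 + 2*(-4.9604) = -9.76


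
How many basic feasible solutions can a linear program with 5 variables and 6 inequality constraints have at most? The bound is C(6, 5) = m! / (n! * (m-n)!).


Each vertex corresponds to some choice of n active constraints out of m, so the number of vertices is at most C(m, n) = m! / (n!(m-n)!).
m = 6, n = 5
Numerator: 6 * 5 * 4 * 3 * 2
Denominator: 5! = 120
C(6, 5) = 6


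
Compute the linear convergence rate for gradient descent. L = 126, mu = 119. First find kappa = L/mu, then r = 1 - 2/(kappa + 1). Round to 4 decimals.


Step 1: Compute the condition number.
kappa = L/mu = 126/119 = 1.0588
Step 2: Compute the convergence rate.
r = 1 - 2/(kappa + 1) = 1 - 2*mu/(L + mu) = (L - mu)/(L + mu) = 7/245 = 0.0286


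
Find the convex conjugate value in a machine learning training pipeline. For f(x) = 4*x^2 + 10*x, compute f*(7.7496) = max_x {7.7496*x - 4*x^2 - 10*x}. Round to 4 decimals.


f*(y) = sup_x {y*x - a*x^2 - b*x} = sup_x {(y-b)*x - a*x^2}
FOC: (y - b) - 2a*x = 0 => x* = (y - b)/(2a)
x* = (7.7496 - 10)/(2*4) = -0.2813
f*(7.7496) = (y-b)^2/(4a) = (7.7496 - 10)^2/(4*4)
= 5.0643/16 = 0.3165


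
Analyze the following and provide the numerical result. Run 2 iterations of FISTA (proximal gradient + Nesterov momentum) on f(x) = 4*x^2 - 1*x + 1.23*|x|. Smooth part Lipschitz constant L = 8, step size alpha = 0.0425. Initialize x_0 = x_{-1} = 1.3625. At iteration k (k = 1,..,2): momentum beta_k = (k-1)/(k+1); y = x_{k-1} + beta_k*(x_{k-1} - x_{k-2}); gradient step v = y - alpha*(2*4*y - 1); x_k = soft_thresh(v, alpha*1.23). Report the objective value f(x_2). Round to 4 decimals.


FISTA on f(x) = 4*x^2 - 1*x + 1.23*|x|
L = 8, alpha = 0.0425
Iteration 1: beta = 0.0, y = 1.3625 + 0.0*(1.3625 - 1.3625) = 1.3625
  grad(y) = 9.9, v = y - alpha*grad = 0.9418
  prox(v) = soft_thresh(0.9418, 0.0523) = 0.8895
Iteration 2: beta = 0.3333, y = 0.8895 + 0.3333*(0.8895 - 1.3625) = 0.7318
  grad(y) = 4.8544, v = y - alpha*grad = 0.5255
  prox(v) = soft_thresh(0.5255, 0.0523) = 0.4732
f(x_2) = 4*0.4732^2 - 1*0.4732 + 1.23*|0.4732| = 1.0046


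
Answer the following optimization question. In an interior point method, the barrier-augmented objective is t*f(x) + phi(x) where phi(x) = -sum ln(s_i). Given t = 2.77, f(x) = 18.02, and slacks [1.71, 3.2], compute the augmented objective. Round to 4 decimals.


Step 1: Compute log-barrier.
ln values: [0.5365, 1.1632]
phi = -(0.5365 + 1.1632) = -1.6996
Step 2: Compute augmented objective.
t*f(x) = 2.77*18.02 = 49.9154
Total = 49.9154 - 1.6996 = 48.2158


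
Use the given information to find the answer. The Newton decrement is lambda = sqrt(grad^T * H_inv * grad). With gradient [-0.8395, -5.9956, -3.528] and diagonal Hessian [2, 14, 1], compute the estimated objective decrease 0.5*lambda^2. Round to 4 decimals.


Step 1: H is diagonal, so H^(-1) * g = [-0.4198, -0.4283, -3.528].
Step 2: g^T H^(-1) g = sum_i g_i^2 / H_ii
  = (-0.8395)^2/2 + (-5.9956)^2/14 + (-3.528)^2/1
  = 0.3524 + 2.5677 + 12.4468 = 15.3668
Step 3: Objective decrease = 0.5 * g^T H^(-1) g = 7.6834


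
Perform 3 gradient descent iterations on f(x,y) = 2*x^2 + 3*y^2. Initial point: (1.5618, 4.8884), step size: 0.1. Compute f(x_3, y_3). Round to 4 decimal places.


Gradient descent on f(x,y) = 2*x^2 + 3*y^2.
Starting point: (1.5618, 4.8884), alpha = 0.1
Step 1: grad_x = 2*2*1.5618 = 6.2472, grad_y = 2*3*4.8884 = 29.3304
  x_1 = 1.5618 - 0.1*6.2472 = 0.9371
  y_1 = 4.8884 - 0.1*29.3304 = 1.9554
Step 2: grad_x = 2*2*0.9371 = 3.7483, grad_y = 2*3*1.9554 = 11.7322
  x_2 = 0.9371 - 0.1*3.7483 = 0.5622
  y_2 = 1.9554 - 0.1*11.7322 = 0.7821
Step 3: grad_x = 2*2*0.5622 = 2.249, grad_y = 2*3*0.7821 = 4.6929
  x_3 = 0.5622 - 0.1*2.249 = 0.3373
  y_3 = 0.7821 - 0.1*4.6929 = 0.3129
f(0.3373, 0.3129) = 2*0.3373^2 + 3*0.3129^2 = 0.5212


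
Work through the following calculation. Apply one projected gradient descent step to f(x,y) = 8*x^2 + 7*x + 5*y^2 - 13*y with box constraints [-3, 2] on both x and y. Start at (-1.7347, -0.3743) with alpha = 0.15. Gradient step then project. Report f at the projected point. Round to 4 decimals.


Step 1: Compute gradient at (-1.7347, -0.3743).
grad_x = 2*8*-1.7347 + 7 = -20.7552
grad_y = 2*5*-0.3743 - 13 = -16.743
Step 2: Gradient step.
x_raw = -1.7347 - 0.15*-20.7552 = 1.3786
y_raw = -0.3743 - 0.15*-16.743 = 2.1372
Step 3: Project onto [-3, 2].
x_proj = clip(1.3786) = 1.3786
y_proj = clip(2.1372) = 2.0
Step 4: Evaluate f.
f(1.3786, 2.0) = 18.8539


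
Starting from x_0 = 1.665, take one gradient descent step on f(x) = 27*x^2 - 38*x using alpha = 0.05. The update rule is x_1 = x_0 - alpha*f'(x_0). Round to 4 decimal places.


We compute the gradient at x_0 and apply the update.
f'(x) = 54*x - 38
f'(1.665) = 54*1.665 - 38 = 51.91
x_1 = 1.665 - 0.05*51.91 = -0.9305


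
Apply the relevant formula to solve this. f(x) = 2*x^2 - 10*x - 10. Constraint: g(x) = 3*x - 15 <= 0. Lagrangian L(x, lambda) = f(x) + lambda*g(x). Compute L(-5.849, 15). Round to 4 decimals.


Step 1: Evaluate f(x).
f(-5.849) = 2*(-5.849)^2 - 10*(-5.849) - 10 = 116.9116
Step 2: Evaluate g(x).
g(-5.849) = 3*-5.849 - 15 = -32.547
Step 3: Compute Lagrangian.
L = 116.9116 + 15*-32.547 = -371.2934


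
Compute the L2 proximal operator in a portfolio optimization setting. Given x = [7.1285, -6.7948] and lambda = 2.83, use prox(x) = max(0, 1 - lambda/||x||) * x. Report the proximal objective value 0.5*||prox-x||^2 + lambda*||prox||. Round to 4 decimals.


Step 1: Compute ||x||.
||x|| = 9.8481
Step 2: Compute scaling factor.
scale = max(0, 1 - 2.83/9.8481) = 0.7126
Step 3: prox(x) = [5.08, -4.8422]
||prox(x)|| = 7.0181
Step 4: Proximal objective.
0.5*||prox-x||^2 = 4.0045
lambda*||prox|| = 19.8612
Total = 23.8656


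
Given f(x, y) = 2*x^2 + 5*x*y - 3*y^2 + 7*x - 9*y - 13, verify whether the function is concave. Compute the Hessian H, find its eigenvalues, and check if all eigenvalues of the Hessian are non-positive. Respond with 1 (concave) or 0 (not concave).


The Hessian of f(x,y) = 2*x^2 + 5*x*y - 3*y^2 + 7*x - 9*y - 13 is:
H = [[4, 5], [5, -6]]
Trace = 4 - 6 = -2
Determinant = 4*-6 - (5)^2 = -49
Discriminant = (-2)^2 - 4*-49 = 200.0
Eigenvalues: lambda_1 = -8.0711, lambda_2 = 6.0711
The function is not concave.

0


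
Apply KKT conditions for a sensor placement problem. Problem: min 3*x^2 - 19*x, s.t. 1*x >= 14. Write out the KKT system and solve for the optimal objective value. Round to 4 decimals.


Step 1: Try lambda = 0 (constraint inactive).
x_unc = 19/(2*3) = 3.1667
Check: 1*3.1667 = 3.1667 < 14 -- violated!
Step 2: Constraint must be active: 1*x = 14
x* = 14/1 = 14.0
lambda = (2*3*14.0 - 19)/1 = 65.0
Step 3: Compute optimal value.
f(x*) = 3*14.0^2 - 19*14.0 = 322.0


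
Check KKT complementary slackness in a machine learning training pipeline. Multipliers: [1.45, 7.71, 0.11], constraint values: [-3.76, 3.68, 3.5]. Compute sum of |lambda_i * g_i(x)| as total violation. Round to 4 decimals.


KKT complementary slackness check:
lambda_1 * g_1 = 1.45 * -3.76 = -5.452
lambda_2 * g_2 = 7.71 * 3.68 = 28.3728
lambda_3 * g_3 = 0.11 * 3.5 = 0.385
Total violation = 5.452 + 28.3728 + 0.385 = 34.2098


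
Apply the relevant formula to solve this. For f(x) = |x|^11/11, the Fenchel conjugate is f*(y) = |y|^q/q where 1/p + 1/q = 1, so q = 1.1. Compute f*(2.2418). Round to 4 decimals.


The conjugate exponent q satisfies 1/p + 1/q = 1.
p = 11, so q = 11/(11 - 1) = 1.1
|y|^q = 2.2418^1.1 = 2.4303
f*(2.2418) = 2.4303 / 1.1 = 2.2093


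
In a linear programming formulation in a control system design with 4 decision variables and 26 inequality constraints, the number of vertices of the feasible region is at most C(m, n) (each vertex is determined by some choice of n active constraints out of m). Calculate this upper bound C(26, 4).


Each vertex corresponds to some choice of n active constraints out of m, so the number of vertices is at most C(m, n) = m! / (n!(m-n)!).
m = 26, n = 4
Numerator: 26 * 25 * 24 * 23
Denominator: 4! = 24
C(26, 4) = 14950


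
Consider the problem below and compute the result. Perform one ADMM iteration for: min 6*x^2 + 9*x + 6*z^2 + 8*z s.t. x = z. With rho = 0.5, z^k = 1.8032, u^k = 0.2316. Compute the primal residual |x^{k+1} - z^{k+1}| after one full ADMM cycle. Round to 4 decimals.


ADMM iteration with rho = 0.5, z^k = 1.8032, u^k = 0.2316
Step 1: x-update.
Minimize 6*x^2 + 9*x + (0.5/2)*(x - 1.8032 + 0.2316)^2
FOC: (2*6 + 0.5)*x = -9 + 0.5*(1.8032 - 0.2316)
x^{k+1} = -0.6571
Step 2: z-update.
Minimize 6*z^2 + 8*z + (0.5/2)*(-0.6571 - z + 0.2316)^2
FOC: (2*6 + 0.5)*z = -8 + 0.5*(-0.6571 + 0.2316)
z^{k+1} = -0.657
Step 3: u-update.
u^{k+1} = 0.2316 - 0.6571 + 0.657 = 0.2315
Step 4: Primal residual = |-0.6571 + 0.657| = 0.0001


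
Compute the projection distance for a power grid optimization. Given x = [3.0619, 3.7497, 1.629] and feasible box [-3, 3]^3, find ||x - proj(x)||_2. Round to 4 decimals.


Project each component onto [-3, 3].
clip(3.0619) = 3.0, clip(3.7497) = 3.0, clip(1.629) = 1.629
Projection = [3.0, 3.0, 1.629]
Squared diffs: [0.0038, 0.5621, 0.0]
Distance = sqrt(0.5659) = 0.7523


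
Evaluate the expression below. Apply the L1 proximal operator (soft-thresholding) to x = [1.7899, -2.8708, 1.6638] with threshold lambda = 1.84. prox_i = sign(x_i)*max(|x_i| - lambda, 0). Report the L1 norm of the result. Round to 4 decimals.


Soft-thresholding with lambda = 1.84:
prox(1.7899) = sign(1.7899)*max(|1.7899| - 1.84, 0) = 0.0
prox(-2.8708) = sign(-2.8708)*max(|-2.8708| - 1.84, 0) = -1.0308
prox(1.6638) = sign(1.6638)*max(|1.6638| - 1.84, 0) = 0.0
prox(x) = [0.0, -1.0308, 0.0]
||prox(x)||_1 = 0.0 + 1.0308 + 0.0 = 1.0308


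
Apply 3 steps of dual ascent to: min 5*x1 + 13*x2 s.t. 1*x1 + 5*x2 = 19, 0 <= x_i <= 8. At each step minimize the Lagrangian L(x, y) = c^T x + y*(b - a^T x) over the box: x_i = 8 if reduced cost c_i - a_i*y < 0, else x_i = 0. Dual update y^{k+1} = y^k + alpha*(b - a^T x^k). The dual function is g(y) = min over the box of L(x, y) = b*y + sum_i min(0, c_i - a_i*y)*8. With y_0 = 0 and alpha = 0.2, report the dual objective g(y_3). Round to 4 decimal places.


Dual ascent for LP: min 5*x1 + 13*x2, 1*x1 + 5*x2 = 19, 0 <= x_i <= 8
Step 1: y^k = 0.0, reduced costs: (5.0, 13.0)
  x^k = (0.0, 0.0), subgradient = b - a^T x = 19.0
  y^{k+1} = 0.0 + 0.2*19.0 = 3.8
Step 2: y^k = 3.8, reduced costs: (1.2, -6.0)
  x^k = (0.0, 8.0), subgradient = b - a^T x = -21.0
  y^{k+1} = 3.8 + 0.2*-21.0 = -0.4
Step 3: y^k = -0.4, reduced costs: (5.4, 15.0)
  x^k = (0.0, 0.0), subgradient = b - a^T x = 19.0
  y^{k+1} = -0.4 + 0.2*19.0 = 3.4
Dual objective at y_3 = 3.4: reduced costs (1.6, -4.0), box minimizer x = (0.0, 8.0)
g(y_3) = b*y + (c1 - a1*y)*x1 + (c2 - a2*y)*x2 = 19*3.4 + 1.6*0.0 + (-4.0)*8.0 = 64.6 + 0.0 - 32.0 = 32.6


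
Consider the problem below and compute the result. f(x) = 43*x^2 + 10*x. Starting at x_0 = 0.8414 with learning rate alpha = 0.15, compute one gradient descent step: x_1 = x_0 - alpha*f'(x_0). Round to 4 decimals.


We compute the gradient at x_0 and apply the update.
f'(x) = 86*x + 10
f'(0.8414) = 86*0.8414 + 10 = 82.3604
x_1 = 0.8414 - 0.15*82.3604 = -11.5127


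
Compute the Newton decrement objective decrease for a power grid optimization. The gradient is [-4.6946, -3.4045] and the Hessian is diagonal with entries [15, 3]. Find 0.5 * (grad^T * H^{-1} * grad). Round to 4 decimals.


Step 1: H is diagonal, so H^(-1) * g = [-0.313, -1.1348].
Step 2: g^T H^(-1) g = sum_i g_i^2 / H_ii
  = (-4.6946)^2/15 + (-3.4045)^2/3
  = 1.4693 + 3.8635 = 5.3328
Step 3: Objective decrease = 0.5 * g^T H^(-1) g = 2.6664


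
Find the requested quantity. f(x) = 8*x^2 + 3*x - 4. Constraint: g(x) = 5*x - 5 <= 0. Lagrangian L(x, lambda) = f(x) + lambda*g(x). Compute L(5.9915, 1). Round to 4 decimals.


Step 1: Evaluate f(x).
f(5.9915) = 8*5.9915^2 + 3*5.9915 - 4 = 301.1591
Step 2: Evaluate g(x).
g(5.9915) = 5*5.9915 - 5 = 24.9575
Step 3: Compute Lagrangian.
L = 301.1591 + 1*24.9575 = 326.1166


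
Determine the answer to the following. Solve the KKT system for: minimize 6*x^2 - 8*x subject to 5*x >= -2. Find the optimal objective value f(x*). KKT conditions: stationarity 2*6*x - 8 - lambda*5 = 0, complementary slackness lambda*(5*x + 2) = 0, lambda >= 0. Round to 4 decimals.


Step 1: Try lambda = 0 (constraint inactive).
Stationarity: 2*6*x - 8 = 0
x* = 8/(2*6) = 2/3 = 0.6667 (rounded; the exact value 2/3 is used below)
Check constraint: 5*0.6667 = 3.3335 >= -2 -- satisfied.
Step 2: Compute optimal value.
f(x*) = 6*(2/3)^2 - 8*(2/3) = -2.6667


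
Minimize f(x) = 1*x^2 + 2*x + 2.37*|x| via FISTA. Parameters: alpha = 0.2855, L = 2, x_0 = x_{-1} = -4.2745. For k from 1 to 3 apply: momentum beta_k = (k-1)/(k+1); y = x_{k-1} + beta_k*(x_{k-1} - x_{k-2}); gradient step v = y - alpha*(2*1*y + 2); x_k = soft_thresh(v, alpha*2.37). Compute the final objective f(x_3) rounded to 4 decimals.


FISTA on f(x) = 1*x^2 + 2*x + 2.37*|x|
L = 2, alpha = 0.2855
Iteration 1: beta = 0.0, y = -4.2745 + 0.0*(-4.2745 + 4.2745) = -4.2745
  grad(y) = -6.549, v = y - alpha*grad = -2.4048
  prox(v) = soft_thresh(-2.4048, 0.6766) = -1.7281
Iteration 2: beta = 0.3333, y = -1.7281 + 0.3333*(-1.7281 + 4.2745) = -0.8793
  grad(y) = 0.2413, v = y - alpha*grad = -0.9482
  prox(v) = soft_thresh(-0.9482, 0.6766) = -0.2716
Iteration 3: beta = 0.5, y = -0.2716 + 0.5*(-0.2716 + 1.7281) = 0.4567
  grad(y) = 2.9133, v = y - alpha*grad = -0.3751
  prox(v) = soft_thresh(-0.3751, 0.6766) = 0.0
f(x_3) = 1*0.0^2 + 2*0.0 + 2.37*|0.0| = 0.0


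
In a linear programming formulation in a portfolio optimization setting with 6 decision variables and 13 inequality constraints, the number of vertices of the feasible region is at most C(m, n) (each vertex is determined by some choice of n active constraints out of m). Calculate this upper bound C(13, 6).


Each vertex corresponds to some choice of n active constraints out of m, so the number of vertices is at most C(m, n) = m! / (n!(m-n)!).
m = 13, n = 6
Numerator: 13 * 12 * 11 * 10 * 9 * 8
Denominator: 6! = 720
C(13, 6) = 1716


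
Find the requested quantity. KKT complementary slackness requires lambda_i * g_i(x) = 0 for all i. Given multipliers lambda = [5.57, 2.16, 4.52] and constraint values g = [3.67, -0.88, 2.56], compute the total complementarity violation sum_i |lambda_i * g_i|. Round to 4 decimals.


KKT complementary slackness check:
lambda_1 * g_1 = 5.57 * 3.67 = 20.4419
lambda_2 * g_2 = 2.16 * -0.88 = -1.9008
lambda_3 * g_3 = 4.52 * 2.56 = 11.5712
Total violation = 20.4419 + 1.9008 + 11.5712 = 33.9139


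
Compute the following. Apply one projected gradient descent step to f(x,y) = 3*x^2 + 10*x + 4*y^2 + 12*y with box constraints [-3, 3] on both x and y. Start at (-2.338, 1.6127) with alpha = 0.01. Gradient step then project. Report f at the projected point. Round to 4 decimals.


Step 1: Compute gradient at (-2.338, 1.6127).
grad_x = 2*3*-2.338 + 10 = -4.028
grad_y = 2*4*1.6127 + 12 = 24.9016
Step 2: Gradient step.
x_raw = -2.338 - 0.01*-4.028 = -2.2977
y_raw = 1.6127 - 0.01*24.9016 = 1.3637
Step 3: Project onto [-3, 3].
x_proj = clip(-2.2977) = -2.2977
y_proj = clip(1.3637) = 1.3637
Step 4: Evaluate f.
f(-2.2977, 1.3637) = 16.6641


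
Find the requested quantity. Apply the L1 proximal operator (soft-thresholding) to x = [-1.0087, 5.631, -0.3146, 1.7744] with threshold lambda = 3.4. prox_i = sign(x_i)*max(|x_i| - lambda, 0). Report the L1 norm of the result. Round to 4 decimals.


Soft-thresholding with lambda = 3.4:
prox(-1.0087) = sign(-1.0087)*max(|-1.0087| - 3.4, 0) = 0.0
prox(5.631) = sign(5.631)*max(|5.631| - 3.4, 0) = 2.231
prox(-0.3146) = sign(-0.3146)*max(|-0.3146| - 3.4, 0) = 0.0
prox(1.7744) = sign(1.7744)*max(|1.7744| - 3.4, 0) = 0.0
prox(x) = [0.0, 2.231, 0.0, 0.0]
||prox(x)||_1 = 0.0 + 2.231 + 0.0 + 0.0 = 2.231


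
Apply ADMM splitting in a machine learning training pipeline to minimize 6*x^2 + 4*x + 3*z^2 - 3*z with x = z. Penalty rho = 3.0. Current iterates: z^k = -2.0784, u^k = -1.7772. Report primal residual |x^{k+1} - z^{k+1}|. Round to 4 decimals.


ADMM iteration with rho = 3.0, z^k = -2.0784, u^k = -1.7772
Step 1: x-update.
Minimize 6*x^2 + 4*x + (3.0/2)*(x + 2.0784 - 1.7772)^2
FOC: (2*6 + 3.0)*x = -4 + 3.0*(-2.0784 + 1.7772)
x^{k+1} = -0.3269
Step 2: z-update.
Minimize 3*z^2 - 3*z + (3.0/2)*(-0.3269 - z - 1.7772)^2
FOC: (2*3 + 3.0)*z = 3 + 3.0*(-0.3269 - 1.7772)
z^{k+1} = -0.368
Step 3: u-update.
u^{k+1} = -1.7772 - 0.3269 + 0.368 = -1.7361
Step 4: Primal residual = |-0.3269 + 0.368| = 0.0411


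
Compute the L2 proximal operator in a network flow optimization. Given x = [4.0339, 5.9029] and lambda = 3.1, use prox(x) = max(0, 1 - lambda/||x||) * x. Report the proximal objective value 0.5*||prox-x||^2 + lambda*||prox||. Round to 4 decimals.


Step 1: Compute ||x||.
||x|| = 7.1496
Step 2: Compute scaling factor.
scale = max(0, 1 - 3.1/7.1496) = 0.5664
Step 3: prox(x) = [2.2848, 3.3435]
||prox(x)|| = 4.0496
Step 4: Proximal objective.
0.5*||prox-x||^2 = 4.805
lambda*||prox|| = 12.5538
Total = 17.3587


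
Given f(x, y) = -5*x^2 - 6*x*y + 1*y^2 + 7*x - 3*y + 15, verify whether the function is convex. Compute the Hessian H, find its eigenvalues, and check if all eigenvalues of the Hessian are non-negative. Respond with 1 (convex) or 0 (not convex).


The Hessian of f(x,y) = -5*x^2 - 6*x*y + 1*y^2 + 7*x - 3*y + 15 is:
H = [[-10, -6], [-6, 2]]
Trace = -10 + 2 = -8
Determinant = -10*2 - (-6)^2 = -56
Discriminant = (-8)^2 - 4*-56 = 288.0
Eigenvalues: lambda_1 = -12.4853, lambda_2 = 4.4853
The function is not convex.

0


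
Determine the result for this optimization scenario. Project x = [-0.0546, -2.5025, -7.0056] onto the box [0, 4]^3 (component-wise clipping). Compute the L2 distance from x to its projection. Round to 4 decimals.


Project each component onto [0, 4].
clip(-0.0546) = 0.0, clip(-2.5025) = 0.0, clip(-7.0056) = 0.0
Projection = [0.0, 0.0, 0.0]
Squared diffs: [0.003, 6.2625, 49.0784]
Distance = sqrt(55.3439) = 7.4393


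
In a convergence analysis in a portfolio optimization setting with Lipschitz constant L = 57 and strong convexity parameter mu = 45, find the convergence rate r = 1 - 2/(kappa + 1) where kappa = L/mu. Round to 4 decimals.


Step 1: Compute the condition number.
kappa = L/mu = 57/45 = 1.2667
Step 2: Compute the convergence rate.
r = 1 - 2/(kappa + 1) = 1 - 2*mu/(L + mu) = (L - mu)/(L + mu) = 12/102 = 0.1176


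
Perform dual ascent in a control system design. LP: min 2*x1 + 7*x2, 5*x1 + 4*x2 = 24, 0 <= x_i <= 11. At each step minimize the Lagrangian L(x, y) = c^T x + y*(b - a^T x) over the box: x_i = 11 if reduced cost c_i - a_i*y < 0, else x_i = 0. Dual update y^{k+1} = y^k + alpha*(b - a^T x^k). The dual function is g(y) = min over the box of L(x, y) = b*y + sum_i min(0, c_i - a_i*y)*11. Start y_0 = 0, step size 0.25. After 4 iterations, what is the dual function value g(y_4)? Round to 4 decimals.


Dual ascent for LP: min 2*x1 + 7*x2, 5*x1 + 4*x2 = 24, 0 <= x_i <= 11
Step 1: y^k = 0.0, reduced costs: (2.0, 7.0)
  x^k = (0.0, 0.0), subgradient = b - a^T x = 24.0
  y^{k+1} = 0.0 + 0.25*24.0 = 6.0
Step 2: y^k = 6.0, reduced costs: (-28.0, -17.0)
  x^k = (11.0, 11.0), subgradient = b - a^T x = -75.0
  y^{k+1} = 6.0 + 0.25*-75.0 = -12.75
Step 3: y^k = -12.75, reduced costs: (65.75, 58.0)
  x^k = (0.0, 0.0), subgradient = b - a^T x = 24.0
  y^{k+1} = -12.75 + 0.25*24.0 = -6.75
Step 4: y^k = -6.75, reduced costs: (35.75, 34.0)
  x^k = (0.0, 0.0), subgradient = b - a^T x = 24.0
  y^{k+1} = -6.75 + 0.25*24.0 = -0.75
Dual objective at y_4 = -0.75: reduced costs (5.75, 10.0), box minimizer x = (0.0, 0.0)
g(y_4) = b*y + (c1 - a1*y)*x1 + (c2 - a2*y)*x2 = 24*(-0.75) + 5.75*0.0 + 10.0*0.0 = -18.0 + 0.0 + 0.0 = -18.0


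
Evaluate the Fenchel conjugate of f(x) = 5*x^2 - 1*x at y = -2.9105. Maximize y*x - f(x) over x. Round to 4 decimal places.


f*(y) = sup_x {y*x - a*x^2 - b*x} = sup_x {(y-b)*x - a*x^2}
FOC: (y - b) - 2a*x = 0 => x* = (y - b)/(2a)
x* = (-2.9105 + 1)/(2*5) = -0.1911
f*(-2.9105) = (y-b)^2/(4a) = (-2.9105 + 1)^2/(4*5)
= 3.65/20 = 0.1825


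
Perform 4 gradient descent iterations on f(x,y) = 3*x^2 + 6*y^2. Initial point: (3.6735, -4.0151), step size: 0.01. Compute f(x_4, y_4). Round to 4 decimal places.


Gradient descent on f(x,y) = 3*x^2 + 6*y^2.
Starting point: (3.6735, -4.0151), alpha = 0.01
Step 1: grad_x = 2*3*3.6735 = 22.041, grad_y = 2*6*-4.0151 = -48.1812
  x_1 = 3.6735 - 0.01*22.041 = 3.4531
  y_1 = -4.0151 - 0.01*-48.1812 = -3.5333
Step 2: grad_x = 2*3*3.4531 = 20.7185, grad_y = 2*6*-3.5333 = -42.3995
  x_2 = 3.4531 - 0.01*20.7185 = 3.2459
  y_2 = -3.5333 - 0.01*-42.3995 = -3.1093
Step 3: grad_x = 2*3*3.2459 = 19.4754, grad_y = 2*6*-3.1093 = -37.3115
  x_3 = 3.2459 - 0.01*19.4754 = 3.0512
  y_3 = -3.1093 - 0.01*-37.3115 = -2.7362
Step 4: grad_x = 2*3*3.0512 = 18.3069, grad_y = 2*6*-2.7362 = -32.8341
  x_4 = 3.0512 - 0.01*18.3069 = 2.8681
  y_4 = -2.7362 - 0.01*-32.8341 = -2.4078
f(2.8681, -2.4078) = 3*2.8681^2 + 6*(-2.4078)^2 = 59.4637


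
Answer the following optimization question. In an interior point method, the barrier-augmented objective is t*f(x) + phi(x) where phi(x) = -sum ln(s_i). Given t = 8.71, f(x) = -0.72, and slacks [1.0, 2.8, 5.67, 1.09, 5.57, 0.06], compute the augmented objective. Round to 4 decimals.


Step 1: Compute log-barrier.
ln values: [0.0, 1.0296, 1.7352, 0.0862, 1.7174, -2.8134]
phi = -(0.0 + 1.0296 + 1.7352 + 0.0862 + 1.7174 - 2.8134) = -1.755
Step 2: Compute augmented objective.
t*f(x) = 8.71*-0.72 = -6.2712
Total = -6.2712 - 1.755 = -8.0262


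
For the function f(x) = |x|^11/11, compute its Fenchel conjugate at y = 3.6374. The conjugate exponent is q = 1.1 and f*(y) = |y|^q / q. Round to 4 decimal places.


The conjugate exponent q satisfies 1/p + 1/q = 1.
p = 11, so q = 11/(11 - 1) = 1.1
|y|^q = 3.6374^1.1 = 4.1388
f*(3.6374) = 4.1388 / 1.1 = 3.7625


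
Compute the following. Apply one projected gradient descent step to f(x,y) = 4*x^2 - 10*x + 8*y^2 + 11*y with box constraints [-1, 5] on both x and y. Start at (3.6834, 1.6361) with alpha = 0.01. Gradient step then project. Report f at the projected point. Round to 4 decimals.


Step 1: Compute gradient at (3.6834, 1.6361).
grad_x = 2*4*3.6834 - 10 = 19.4672
grad_y = 2*8*1.6361 + 11 = 37.1776
Step 2: Gradient step.
x_raw = 3.6834 - 0.01*19.4672 = 3.4887
y_raw = 1.6361 - 0.01*37.1776 = 1.2643
Step 3: Project onto [-1, 5].
x_proj = clip(3.4887) = 3.4887
y_proj = clip(1.2643) = 1.2643
Step 4: Evaluate f.
f(3.4887, 1.2643) = 40.4933


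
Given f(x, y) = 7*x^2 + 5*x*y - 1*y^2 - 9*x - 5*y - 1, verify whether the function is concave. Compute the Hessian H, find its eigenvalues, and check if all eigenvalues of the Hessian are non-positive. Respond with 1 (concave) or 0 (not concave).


The Hessian of f(x,y) = 7*x^2 + 5*x*y - 1*y^2 - 9*x - 5*y - 1 is:
H = [[14, 5], [5, -2]]
Trace = 14 - 2 = 12
Determinant = 14*-2 - (5)^2 = -53
Discriminant = (12)^2 - 4*-53 = 356.0
Eigenvalues: lambda_1 = -3.434, lambda_2 = 15.434
The function is not concave.

0


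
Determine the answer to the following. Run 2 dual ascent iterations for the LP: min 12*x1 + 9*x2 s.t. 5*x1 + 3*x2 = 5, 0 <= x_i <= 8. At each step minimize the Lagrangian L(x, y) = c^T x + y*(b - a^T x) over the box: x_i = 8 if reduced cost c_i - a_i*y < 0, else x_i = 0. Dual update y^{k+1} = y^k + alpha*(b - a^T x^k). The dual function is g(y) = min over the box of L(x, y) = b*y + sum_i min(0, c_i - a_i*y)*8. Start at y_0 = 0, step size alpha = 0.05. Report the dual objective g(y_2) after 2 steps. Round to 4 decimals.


Dual ascent for LP: min 12*x1 + 9*x2, 5*x1 + 3*x2 = 5, 0 <= x_i <= 8
Step 1: y^k = 0.0, reduced costs: (12.0, 9.0)
  x^k = (0.0, 0.0), subgradient = b - a^T x = 5.0
  y^{k+1} = 0.0 + 0.05*5.0 = 0.25
Step 2: y^k = 0.25, reduced costs: (10.75, 8.25)
  x^k = (0.0, 0.0), subgradient = b - a^T x = 5.0
  y^{k+1} = 0.25 + 0.05*5.0 = 0.5
Dual objective at y_2 = 0.5: reduced costs (9.5, 7.5), box minimizer x = (0.0, 0.0)
g(y_2) = b*y + (c1 - a1*y)*x1 + (c2 - a2*y)*x2 = 5*0.5 + 9.5*0.0 + 7.5*0.0 = 2.5 + 0.0 + 0.0 = 2.5


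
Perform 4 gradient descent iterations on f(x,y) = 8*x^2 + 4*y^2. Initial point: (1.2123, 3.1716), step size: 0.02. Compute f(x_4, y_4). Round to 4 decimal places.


Gradient descent on f(x,y) = 8*x^2 + 4*y^2.
Starting point: (1.2123, 3.1716), alpha = 0.02
Step 1: grad_x = 2*8*1.2123 = 19.3968, grad_y = 2*4*3.1716 = 25.3728
  x_1 = 1.2123 - 0.02*19.3968 = 0.8244
  y_1 = 3.1716 - 0.02*25.3728 = 2.6641
Step 2: grad_x = 2*8*0.8244 = 13.1898, grad_y = 2*4*2.6641 = 21.3132
  x_2 = 0.8244 - 0.02*13.1898 = 0.5606
  y_2 = 2.6641 - 0.02*21.3132 = 2.2379
Step 3: grad_x = 2*8*0.5606 = 8.9691, grad_y = 2*4*2.2379 = 17.903
  x_3 = 0.5606 - 0.02*8.9691 = 0.3812
  y_3 = 2.2379 - 0.02*17.903 = 1.8798
Step 4: grad_x = 2*8*0.3812 = 6.099, grad_y = 2*4*1.8798 = 15.0386
  x_4 = 0.3812 - 0.02*6.099 = 0.2592
  y_4 = 1.8798 - 0.02*15.0386 = 1.579
f(0.2592, 1.579) = 8*0.2592^2 + 4*1.579^2 = 10.5111


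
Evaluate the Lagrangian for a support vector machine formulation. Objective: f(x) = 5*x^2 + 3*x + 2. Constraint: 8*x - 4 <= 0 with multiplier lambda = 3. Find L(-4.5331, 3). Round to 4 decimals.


Step 1: Evaluate f(x).
f(-4.5331) = 5*(-4.5331)^2 + 3*(-4.5331) + 2 = 91.1457
Step 2: Evaluate g(x).
g(-4.5331) = 8*-4.5331 - 4 = -40.2648
Step 3: Compute Lagrangian.
L = 91.1457 + 3*-40.2648 = -29.6487


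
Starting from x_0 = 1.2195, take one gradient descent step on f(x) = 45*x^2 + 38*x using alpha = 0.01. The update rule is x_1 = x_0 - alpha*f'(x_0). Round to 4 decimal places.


We compute the gradient at x_0 and apply the update.
f'(x) = 90*x + 38
f'(1.2195) = 90*1.2195 + 38 = 147.755
x_1 = 1.2195 - 0.01*147.755 = -0.2581


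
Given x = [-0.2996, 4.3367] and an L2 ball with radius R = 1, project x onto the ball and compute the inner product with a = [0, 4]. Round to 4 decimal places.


Step 1: Compute ||x|| (intermediates to 6 decimals).
||x|| = sqrt((-0.2996)^2 + 4.3367^2) = 4.347037
Step 2: Project.
Since ||x|| > R, scale = R/||x|| = 1/4.347037 = 0.230042, proj(x) = scale * x
proj(x) = [-0.068921, 0.997623]
Step 3: Dot product.
a^T * proj(x) = 0*(-0.068921) + 4*0.997623 = 3.9905


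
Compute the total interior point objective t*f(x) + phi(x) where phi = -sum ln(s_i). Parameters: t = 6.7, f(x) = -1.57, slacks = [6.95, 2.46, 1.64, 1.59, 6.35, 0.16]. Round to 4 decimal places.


Step 1: Compute log-barrier.
ln values: [1.9387, 0.9002, 0.4947, 0.4637, 1.8485, -1.8326]
phi = -(1.9387 + 0.9002 + 0.4947 + 0.4637 + 1.8485 - 1.8326) = -3.8132
Step 2: Compute augmented objective.
t*f(x) = 6.7*-1.57 = -10.519
Total = -10.519 - 3.8132 = -14.3322


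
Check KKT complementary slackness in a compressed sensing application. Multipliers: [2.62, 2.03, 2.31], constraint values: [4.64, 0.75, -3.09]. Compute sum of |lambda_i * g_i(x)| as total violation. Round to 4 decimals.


KKT complementary slackness check:
lambda_1 * g_1 = 2.62 * 4.64 = 12.1568
lambda_2 * g_2 = 2.03 * 0.75 = 1.5225
lambda_3 * g_3 = 2.31 * -3.09 = -7.1379
Total violation = 12.1568 + 1.5225 + 7.1379 = 20.8172


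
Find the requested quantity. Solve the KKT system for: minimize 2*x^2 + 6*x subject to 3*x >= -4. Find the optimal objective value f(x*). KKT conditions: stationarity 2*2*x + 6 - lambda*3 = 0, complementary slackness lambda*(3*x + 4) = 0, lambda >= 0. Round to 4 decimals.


Step 1: Try lambda = 0 (constraint inactive).
x_unc = -6/(2*2) = -1.5
Check: 3*-1.5 = -4.5 < -4 -- violated!
Step 2: Constraint must be active: 3*x = -4
x* = -4/3 = -1.3333 (rounded; the exact value -4/3 is used below)
lambda = (2*2*(-4/3) + 6)/3 = 0.2222
Step 3: Compute optimal value.
f(x*) = 2*(-4/3)^2 + 6*(-4/3) = -4.4444


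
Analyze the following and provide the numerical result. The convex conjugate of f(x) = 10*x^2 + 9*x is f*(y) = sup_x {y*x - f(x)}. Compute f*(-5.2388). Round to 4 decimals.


f*(y) = sup_x {y*x - a*x^2 - b*x} = sup_x {(y-b)*x - a*x^2}
FOC: (y - b) - 2a*x = 0 => x* = (y - b)/(2a)
x* = (-5.2388 - 9)/(2*10) = -0.7119
f*(-5.2388) = (y-b)^2/(4a) = (-5.2388 - 9)^2/(4*10)
= 202.7434/40 = 5.0686


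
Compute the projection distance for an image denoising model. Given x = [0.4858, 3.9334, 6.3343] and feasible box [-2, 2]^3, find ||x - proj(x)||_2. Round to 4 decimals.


Project each component onto [-2, 2].
clip(0.4858) = 0.4858, clip(3.9334) = 2.0, clip(6.3343) = 2.0
Projection = [0.4858, 2.0, 2.0]
Squared diffs: [0.0, 3.738, 18.7862]
Distance = sqrt(22.5242) = 4.746


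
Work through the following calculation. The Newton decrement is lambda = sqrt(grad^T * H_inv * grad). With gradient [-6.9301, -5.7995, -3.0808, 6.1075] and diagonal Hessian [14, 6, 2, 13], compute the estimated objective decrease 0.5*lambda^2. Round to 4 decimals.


Step 1: H is diagonal, so H^(-1) * g = [-0.495, -0.9666, -1.5404, 0.4698].
Step 2: g^T H^(-1) g = sum_i g_i^2 / H_ii
  = (-6.9301)^2/14 + (-5.7995)^2/6 + (-3.0808)^2/2 + (6.1075)^2/13
  = 3.4304 + 5.6057 + 4.7457 + 2.8694 = 16.6512
Step 3: Objective decrease = 0.5 * g^T H^(-1) g = 8.3256


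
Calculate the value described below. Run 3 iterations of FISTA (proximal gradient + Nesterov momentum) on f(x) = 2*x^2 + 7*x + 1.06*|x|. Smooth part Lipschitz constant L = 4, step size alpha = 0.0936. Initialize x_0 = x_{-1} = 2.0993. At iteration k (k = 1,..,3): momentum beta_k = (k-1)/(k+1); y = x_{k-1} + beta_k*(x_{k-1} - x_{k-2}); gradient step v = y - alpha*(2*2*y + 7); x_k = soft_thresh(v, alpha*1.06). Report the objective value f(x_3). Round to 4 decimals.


FISTA on f(x) = 2*x^2 + 7*x + 1.06*|x|
L = 4, alpha = 0.0936
Iteration 1: beta = 0.0, y = 2.0993 + 0.0*(2.0993 - 2.0993) = 2.0993
  grad(y) = 15.3972, v = y - alpha*grad = 0.6581
  prox(v) = soft_thresh(0.6581, 0.0992) = 0.5589
Iteration 2: beta = 0.3333, y = 0.5589 + 0.3333*(0.5589 - 2.0993) = 0.0454
  grad(y) = 7.1818, v = y - alpha*grad = -0.6268
  prox(v) = soft_thresh(-0.6268, 0.0992) = -0.5276
Iteration 3: beta = 0.5, y = -0.5276 + 0.5*(-0.5276 - 0.5589) = -1.0708
  grad(y) = 2.7169, v = y - alpha*grad = -1.3251
  prox(v) = soft_thresh(-1.3251, 0.0992) = -1.2259
f(x_3) = 2*(-1.2259)^2 + 7*(-1.2259) + 1.06*|-1.2259| = -4.2762


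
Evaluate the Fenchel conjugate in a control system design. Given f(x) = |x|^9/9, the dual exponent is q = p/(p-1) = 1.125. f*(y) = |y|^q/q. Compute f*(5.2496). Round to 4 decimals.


The conjugate exponent q satisfies 1/p + 1/q = 1.
p = 9, so q = 9/(9 - 1) = 1.125
|y|^q = 5.2496^1.125 = 6.4587
f*(5.2496) = 6.4587 / 1.125 = 5.741


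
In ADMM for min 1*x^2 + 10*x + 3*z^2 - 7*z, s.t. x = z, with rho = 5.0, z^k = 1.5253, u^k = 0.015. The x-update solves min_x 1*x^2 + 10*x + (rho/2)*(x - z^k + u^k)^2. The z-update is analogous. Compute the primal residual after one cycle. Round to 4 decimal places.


ADMM iteration with rho = 5.0, z^k = 1.5253, u^k = 0.015
Step 1: x-update.
Minimize 1*x^2 + 10*x + (5.0/2)*(x - 1.5253 + 0.015)^2
FOC: (2*1 + 5.0)*x = -10 + 5.0*(1.5253 - 0.015)
x^{k+1} = -0.3498
Step 2: z-update.
Minimize 3*z^2 - 7*z + (5.0/2)*(-0.3498 - z + 0.015)^2
FOC: (2*3 + 5.0)*z = 7 + 5.0*(-0.3498 + 0.015)
z^{k+1} = 0.4842
Step 3: u-update.
u^{k+1} = 0.015 - 0.3498 - 0.4842 = -0.819
Step 4: Primal residual = |-0.3498 - 0.4842| = 0.834
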